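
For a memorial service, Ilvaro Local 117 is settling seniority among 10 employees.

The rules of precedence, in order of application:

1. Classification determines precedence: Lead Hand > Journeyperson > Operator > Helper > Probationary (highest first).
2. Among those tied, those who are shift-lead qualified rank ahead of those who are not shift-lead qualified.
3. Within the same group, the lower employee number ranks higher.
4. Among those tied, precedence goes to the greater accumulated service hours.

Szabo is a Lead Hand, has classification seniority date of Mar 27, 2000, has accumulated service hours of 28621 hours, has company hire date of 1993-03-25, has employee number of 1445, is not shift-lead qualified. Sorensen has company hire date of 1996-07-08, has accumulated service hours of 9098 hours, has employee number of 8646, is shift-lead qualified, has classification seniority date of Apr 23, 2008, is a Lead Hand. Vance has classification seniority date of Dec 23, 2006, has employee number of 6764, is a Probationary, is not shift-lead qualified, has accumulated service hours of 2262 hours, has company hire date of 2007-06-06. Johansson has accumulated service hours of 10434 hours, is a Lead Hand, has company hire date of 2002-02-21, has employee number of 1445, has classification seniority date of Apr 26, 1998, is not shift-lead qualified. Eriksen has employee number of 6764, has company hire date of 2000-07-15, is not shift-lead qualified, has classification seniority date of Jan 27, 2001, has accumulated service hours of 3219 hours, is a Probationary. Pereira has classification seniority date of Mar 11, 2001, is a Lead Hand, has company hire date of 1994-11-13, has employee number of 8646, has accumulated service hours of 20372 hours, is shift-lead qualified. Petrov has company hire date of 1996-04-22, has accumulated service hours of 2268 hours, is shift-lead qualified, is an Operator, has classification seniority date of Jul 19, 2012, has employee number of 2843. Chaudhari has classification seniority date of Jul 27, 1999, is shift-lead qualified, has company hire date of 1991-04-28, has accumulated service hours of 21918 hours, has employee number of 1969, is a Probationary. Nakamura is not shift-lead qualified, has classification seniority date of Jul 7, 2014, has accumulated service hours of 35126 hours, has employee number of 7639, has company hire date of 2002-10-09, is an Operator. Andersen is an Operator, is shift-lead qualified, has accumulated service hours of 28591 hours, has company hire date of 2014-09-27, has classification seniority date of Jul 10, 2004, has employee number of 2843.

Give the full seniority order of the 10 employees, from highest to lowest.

Pereira, Sorensen, Szabo, Johansson, Andersen, Petrov, Nakamura, Chaudhari, Eriksen, Vance

By classification: Pereira, Sorensen, Szabo and Johansson (Lead Hand); then Andersen, Petrov and Nakamura (Operator); then Chaudhari, Eriksen and Vance (Probationary).
Among Pereira, Sorensen, Szabo and Johansson, shift-lead qualified before not shift-lead qualified: Pereira and Sorensen (shift-lead qualified) before Szabo and Johansson (not shift-lead qualified).
Pereira and Sorensen both have employee number 8646, so the next rule applies.
Among Pereira and Sorensen, by accumulated service hours (higher first): Pereira (20372 hours) before Sorensen (9098 hours).
Szabo and Johansson both have employee number 1445, so the next rule applies.
Among Szabo and Johansson, by accumulated service hours (higher first): Szabo (28621 hours) before Johansson (10434 hours).
Among Andersen, Petrov and Nakamura, shift-lead qualified before not shift-lead qualified: Andersen and Petrov (shift-lead qualified) before Nakamura (not shift-lead qualified).
Andersen and Petrov both have employee number 2843, so the next rule applies.
Among Andersen and Petrov, by accumulated service hours (higher first): Andersen (28591 hours) before Petrov (2268 hours).
Among Chaudhari, Eriksen and Vance, shift-lead qualified before not shift-lead qualified: Chaudhari (shift-lead qualified) before Eriksen and Vance (not shift-lead qualified).
Eriksen and Vance both have employee number 6764, so the next rule applies.
Among Eriksen and Vance, by accumulated service hours (higher first): Eriksen (3219 hours) before Vance (2262 hours).
Full order: Pereira, Sorensen, Szabo, Johansson, Andersen, Petrov, Nakamura, Chaudhari, Eriksen, Vance.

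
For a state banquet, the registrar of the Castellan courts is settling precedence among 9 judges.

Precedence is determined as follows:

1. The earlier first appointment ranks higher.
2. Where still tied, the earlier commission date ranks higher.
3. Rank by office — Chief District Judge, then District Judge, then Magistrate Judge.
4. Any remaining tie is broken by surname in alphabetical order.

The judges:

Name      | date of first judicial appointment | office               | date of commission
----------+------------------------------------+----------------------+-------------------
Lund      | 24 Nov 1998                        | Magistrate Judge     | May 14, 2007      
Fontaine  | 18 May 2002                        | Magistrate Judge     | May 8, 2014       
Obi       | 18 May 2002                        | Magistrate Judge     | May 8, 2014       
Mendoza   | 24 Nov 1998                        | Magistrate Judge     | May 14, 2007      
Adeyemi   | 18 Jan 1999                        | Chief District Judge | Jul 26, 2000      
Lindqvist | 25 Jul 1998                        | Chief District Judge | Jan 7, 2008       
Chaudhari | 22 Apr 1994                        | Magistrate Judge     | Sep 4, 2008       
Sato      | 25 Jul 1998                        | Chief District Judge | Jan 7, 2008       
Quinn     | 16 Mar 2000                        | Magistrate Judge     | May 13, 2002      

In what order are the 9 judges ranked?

Chaudhari, Lindqvist, Sato, Lund, Mendoza, Adeyemi, Quinn, Fontaine, Obi

By date of first judicial appointment (earlier first): Chaudhari (22 Apr 1994); then Lindqvist and Sato (both 25 Jul 1998); then Lund and Mendoza (both 24 Nov 1998); then Adeyemi (18 Jan 1999); then Quinn (16 Mar 2000); then Fontaine and Obi (both 18 May 2002).
Lindqvist and Sato both have date of commission Jan 7, 2008, so the next rule applies.
Lindqvist and Sato are each Chief District Judge, so the next rule applies.
Among Lindqvist and Sato, alphabetically by surname: Lindqvist before Sato.
Lund and Mendoza both have date of commission May 14, 2007, so the next rule applies.
Lund and Mendoza are each Magistrate Judge, so the next rule applies.
Among Lund and Mendoza, alphabetically by surname: Lund before Mendoza.
Fontaine and Obi both have date of commission May 8, 2014, so the next rule applies.
Fontaine and Obi are each Magistrate Judge, so the next rule applies.
Among Fontaine and Obi, alphabetically by surname: Fontaine before Obi.
Full order: Chaudhari, Lindqvist, Sato, Lund, Mendoza, Adeyemi, Quinn, Fontaine, Obi.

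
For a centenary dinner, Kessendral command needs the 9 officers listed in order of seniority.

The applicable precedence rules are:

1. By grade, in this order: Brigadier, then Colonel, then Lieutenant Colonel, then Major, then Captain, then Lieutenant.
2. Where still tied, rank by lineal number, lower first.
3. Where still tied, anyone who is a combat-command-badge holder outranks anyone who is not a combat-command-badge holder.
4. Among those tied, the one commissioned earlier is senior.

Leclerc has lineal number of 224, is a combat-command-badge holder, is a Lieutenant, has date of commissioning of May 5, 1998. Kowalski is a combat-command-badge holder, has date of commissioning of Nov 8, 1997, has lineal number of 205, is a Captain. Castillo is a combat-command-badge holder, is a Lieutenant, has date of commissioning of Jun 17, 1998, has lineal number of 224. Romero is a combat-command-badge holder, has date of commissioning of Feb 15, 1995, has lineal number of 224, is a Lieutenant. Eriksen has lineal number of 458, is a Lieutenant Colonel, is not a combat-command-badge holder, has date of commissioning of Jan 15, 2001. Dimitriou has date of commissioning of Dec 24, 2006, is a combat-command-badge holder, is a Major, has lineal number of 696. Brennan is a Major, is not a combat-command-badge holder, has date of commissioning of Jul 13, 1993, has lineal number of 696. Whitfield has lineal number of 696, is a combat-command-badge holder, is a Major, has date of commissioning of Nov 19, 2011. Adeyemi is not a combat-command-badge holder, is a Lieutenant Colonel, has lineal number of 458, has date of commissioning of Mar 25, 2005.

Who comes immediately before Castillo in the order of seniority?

Leclerc

By grade: Eriksen and Adeyemi (Lieutenant Colonel); then Dimitriou, Whitfield and Brennan (Major); then Kowalski (Captain); then Romero, Leclerc and Castillo (Lieutenant).
Eriksen and Adeyemi both have lineal number 458, so the next rule applies.
Eriksen and Adeyemi are each not a combat-command-badge holder, so the next rule applies.
Among Eriksen and Adeyemi, by date of commissioning (earlier first): Eriksen (Jan 15, 2001) before Adeyemi (Mar 25, 2005).
Dimitriou, Whitfield and Brennan all have lineal number 696, so the next rule applies.
Among Dimitriou, Whitfield and Brennan, a combat-command-badge holder before not a combat-command-badge holder: Dimitriou and Whitfield (a combat-command-badge holder) before Brennan (not a combat-command-badge holder).
Among Dimitriou and Whitfield, by date of commissioning (earlier first): Dimitriou (Dec 24, 2006) before Whitfield (Nov 19, 2011).
Romero, Leclerc and Castillo all have lineal number 224, so the next rule applies.
Romero, Leclerc and Castillo are each a combat-command-badge holder, so the next rule applies.
Among Romero, Leclerc and Castillo, by date of commissioning (earlier first): Romero (Feb 15, 1995) before Leclerc (May 5, 1998) before Castillo (Jun 17, 1998).
Order: Eriksen, Adeyemi, Dimitriou, Whitfield, Brennan, Kowalski, Romero, Leclerc, Castillo.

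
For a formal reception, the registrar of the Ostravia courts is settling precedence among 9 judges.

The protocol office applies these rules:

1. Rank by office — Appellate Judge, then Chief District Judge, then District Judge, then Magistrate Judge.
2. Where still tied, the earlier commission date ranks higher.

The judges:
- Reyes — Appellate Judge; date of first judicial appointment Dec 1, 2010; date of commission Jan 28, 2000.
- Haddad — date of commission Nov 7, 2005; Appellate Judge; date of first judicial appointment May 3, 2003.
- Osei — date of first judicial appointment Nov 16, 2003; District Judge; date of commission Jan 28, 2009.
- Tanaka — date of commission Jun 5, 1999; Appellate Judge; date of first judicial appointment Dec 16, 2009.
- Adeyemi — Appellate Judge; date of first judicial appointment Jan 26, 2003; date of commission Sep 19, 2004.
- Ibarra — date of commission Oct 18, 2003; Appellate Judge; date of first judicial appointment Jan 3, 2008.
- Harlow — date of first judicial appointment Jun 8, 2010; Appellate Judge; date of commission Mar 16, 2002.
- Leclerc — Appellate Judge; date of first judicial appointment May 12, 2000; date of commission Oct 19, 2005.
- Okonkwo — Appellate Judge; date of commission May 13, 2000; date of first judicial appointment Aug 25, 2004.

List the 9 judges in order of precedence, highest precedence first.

By office: Tanaka, Reyes, Okonkwo, Harlow, Ibarra, Adeyemi, Leclerc and Haddad (Appellate Judge); then Osei (District Judge).
Among Tanaka, Reyes, Okonkwo, Harlow, Ibarra, Adeyemi, Leclerc and Haddad, by date of commission (earlier first): Tanaka (Jun 5, 1999) before Reyes (Jan 28, 2000) before Okonkwo (May 13, 2000) before Harlow (Mar 16, 2002) before Ibarra (Oct 18, 2003) before Adeyemi (Sep 19, 2004) before Leclerc (Oct 19, 2005) before Haddad (Nov 7, 2005).
Full order: Tanaka, Reyes, Okonkwo, Harlow, Ibarra, Adeyemi, Leclerc, Haddad, Osei.

Tanaka, Reyes, Okonkwo, Harlow, Ibarra, Adeyemi, Leclerc, Haddad, Osei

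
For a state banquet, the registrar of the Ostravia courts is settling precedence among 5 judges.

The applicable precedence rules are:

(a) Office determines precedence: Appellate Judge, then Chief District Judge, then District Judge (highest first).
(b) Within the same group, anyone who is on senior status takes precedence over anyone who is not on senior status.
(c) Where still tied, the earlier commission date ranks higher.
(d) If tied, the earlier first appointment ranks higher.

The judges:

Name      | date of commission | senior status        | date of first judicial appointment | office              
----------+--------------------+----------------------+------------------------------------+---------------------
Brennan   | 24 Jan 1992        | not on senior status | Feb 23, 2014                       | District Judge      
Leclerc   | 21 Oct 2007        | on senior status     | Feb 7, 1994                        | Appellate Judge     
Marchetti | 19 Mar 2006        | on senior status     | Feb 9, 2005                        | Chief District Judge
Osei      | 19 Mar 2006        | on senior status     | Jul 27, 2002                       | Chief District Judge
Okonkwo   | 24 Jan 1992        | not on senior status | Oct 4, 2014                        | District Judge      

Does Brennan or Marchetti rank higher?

Marchetti

By office: Leclerc (Appellate Judge); then Osei and Marchetti (Chief District Judge); then Brennan and Okonkwo (District Judge).
Osei and Marchetti are each on senior status, so the next rule applies.
Osei and Marchetti both have date of commission 19 Mar 2006, so the next rule applies.
Among Osei and Marchetti, by date of first judicial appointment (earlier first): Osei (Jul 27, 2002) before Marchetti (Feb 9, 2005).
Brennan and Okonkwo are each not on senior status, so the next rule applies.
Brennan and Okonkwo both have date of commission 24 Jan 1992, so the next rule applies.
Among Brennan and Okonkwo, by date of first judicial appointment (earlier first): Brennan (Feb 23, 2014) before Okonkwo (Oct 4, 2014).
So Marchetti takes precedence.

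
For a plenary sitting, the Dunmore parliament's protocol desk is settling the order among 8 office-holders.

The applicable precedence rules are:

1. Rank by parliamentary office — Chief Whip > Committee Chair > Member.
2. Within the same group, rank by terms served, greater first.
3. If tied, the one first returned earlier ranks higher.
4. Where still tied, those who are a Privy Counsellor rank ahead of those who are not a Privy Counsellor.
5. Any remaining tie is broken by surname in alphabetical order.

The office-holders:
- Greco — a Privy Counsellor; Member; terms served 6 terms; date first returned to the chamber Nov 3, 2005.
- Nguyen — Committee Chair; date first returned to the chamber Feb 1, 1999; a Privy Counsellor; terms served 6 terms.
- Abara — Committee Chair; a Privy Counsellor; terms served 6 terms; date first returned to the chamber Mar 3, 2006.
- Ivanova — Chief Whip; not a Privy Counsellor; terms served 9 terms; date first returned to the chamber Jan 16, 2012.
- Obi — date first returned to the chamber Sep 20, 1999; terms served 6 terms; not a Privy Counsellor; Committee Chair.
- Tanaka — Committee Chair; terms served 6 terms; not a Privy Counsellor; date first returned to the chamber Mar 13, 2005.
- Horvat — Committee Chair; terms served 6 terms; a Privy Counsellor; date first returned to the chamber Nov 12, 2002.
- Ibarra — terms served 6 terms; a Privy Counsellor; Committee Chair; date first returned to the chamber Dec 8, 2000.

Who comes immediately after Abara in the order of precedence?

By parliamentary office: Ivanova (Chief Whip); then Nguyen, Obi, Ibarra, Horvat, Tanaka and Abara (Committee Chair); then Greco (Member).
Nguyen, Obi, Ibarra, Horvat, Tanaka and Abara all have terms served 6 terms, so the next rule applies.
Among Nguyen, Obi, Ibarra, Horvat, Tanaka and Abara, by date first returned to the chamber (earlier first): Nguyen (Feb 1, 1999) before Obi (Sep 20, 1999) before Ibarra (Dec 8, 2000) before Horvat (Nov 12, 2002) before Tanaka (Mar 13, 2005) before Abara (Mar 3, 2006).
Order: Ivanova, Nguyen, Obi, Ibarra, Horvat, Tanaka, Abara, Greco.

Greco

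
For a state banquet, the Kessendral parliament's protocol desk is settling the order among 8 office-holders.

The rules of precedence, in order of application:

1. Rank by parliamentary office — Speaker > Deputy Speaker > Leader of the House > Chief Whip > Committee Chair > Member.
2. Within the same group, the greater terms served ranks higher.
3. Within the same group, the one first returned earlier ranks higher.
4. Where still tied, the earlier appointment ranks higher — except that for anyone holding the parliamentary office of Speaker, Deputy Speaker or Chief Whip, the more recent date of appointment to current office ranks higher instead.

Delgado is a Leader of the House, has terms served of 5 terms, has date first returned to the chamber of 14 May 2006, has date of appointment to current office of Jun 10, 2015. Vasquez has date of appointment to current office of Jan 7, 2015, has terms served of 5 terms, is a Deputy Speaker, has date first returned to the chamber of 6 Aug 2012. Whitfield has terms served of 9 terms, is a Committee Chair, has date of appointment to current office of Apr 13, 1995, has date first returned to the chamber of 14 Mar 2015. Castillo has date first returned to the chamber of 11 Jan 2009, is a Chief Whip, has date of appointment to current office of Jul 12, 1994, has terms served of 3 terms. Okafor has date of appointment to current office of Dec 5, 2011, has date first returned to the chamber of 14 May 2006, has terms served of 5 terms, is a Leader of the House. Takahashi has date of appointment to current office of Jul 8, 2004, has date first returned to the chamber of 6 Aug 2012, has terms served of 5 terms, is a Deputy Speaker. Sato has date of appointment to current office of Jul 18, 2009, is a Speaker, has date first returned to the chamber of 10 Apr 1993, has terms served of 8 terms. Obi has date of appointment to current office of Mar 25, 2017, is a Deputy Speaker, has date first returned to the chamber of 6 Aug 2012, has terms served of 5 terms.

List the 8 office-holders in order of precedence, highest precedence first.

By parliamentary office: Sato (Speaker); then Obi, Vasquez and Takahashi (Deputy Speaker); then Okafor and Delgado (Leader of the House); then Castillo (Chief Whip); then Whitfield (Committee Chair).
Obi, Vasquez and Takahashi all have terms served 5 terms, so the next rule applies.
Obi, Vasquez and Takahashi all have date first returned to the chamber 6 Aug 2012, so the next rule applies.
Among Obi, Vasquez and Takahashi, by date of appointment to current office (later first) (reversed rule for this group): Obi (Mar 25, 2017) before Vasquez (Jan 7, 2015) before Takahashi (Jul 8, 2004).
Okafor and Delgado both have terms served 5 terms, so the next rule applies.
Okafor and Delgado both have date first returned to the chamber 14 May 2006, so the next rule applies.
Among Okafor and Delgado, by date of appointment to current office (earlier first): Okafor (Dec 5, 2011) before Delgado (Jun 10, 2015).
Full order: Sato, Obi, Vasquez, Takahashi, Okafor, Delgado, Castillo, Whitfield.

Sato, Obi, Vasquez, Takahashi, Okafor, Delgado, Castillo, Whitfield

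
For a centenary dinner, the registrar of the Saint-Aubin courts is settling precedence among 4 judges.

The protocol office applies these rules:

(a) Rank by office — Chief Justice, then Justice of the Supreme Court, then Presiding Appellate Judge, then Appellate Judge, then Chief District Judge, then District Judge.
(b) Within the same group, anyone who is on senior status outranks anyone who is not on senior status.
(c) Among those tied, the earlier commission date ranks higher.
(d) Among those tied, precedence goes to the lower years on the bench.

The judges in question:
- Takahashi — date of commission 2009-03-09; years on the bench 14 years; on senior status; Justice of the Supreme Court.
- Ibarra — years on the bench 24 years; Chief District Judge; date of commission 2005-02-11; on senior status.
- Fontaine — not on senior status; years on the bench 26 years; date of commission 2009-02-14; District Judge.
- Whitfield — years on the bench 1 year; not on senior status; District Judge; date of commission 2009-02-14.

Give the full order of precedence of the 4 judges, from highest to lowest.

By office: Takahashi (Justice of the Supreme Court); then Ibarra (Chief District Judge); then Whitfield and Fontaine (District Judge).
Whitfield and Fontaine are each not on senior status, so the next rule applies.
Whitfield and Fontaine both have date of commission 2009-02-14, so the next rule applies.
Among Whitfield and Fontaine, by years on the bench (lower first): Whitfield (1 year) before Fontaine (26 years).
Full order: Takahashi, Ibarra, Whitfield, Fontaine.

Takahashi, Ibarra, Whitfield, Fontaine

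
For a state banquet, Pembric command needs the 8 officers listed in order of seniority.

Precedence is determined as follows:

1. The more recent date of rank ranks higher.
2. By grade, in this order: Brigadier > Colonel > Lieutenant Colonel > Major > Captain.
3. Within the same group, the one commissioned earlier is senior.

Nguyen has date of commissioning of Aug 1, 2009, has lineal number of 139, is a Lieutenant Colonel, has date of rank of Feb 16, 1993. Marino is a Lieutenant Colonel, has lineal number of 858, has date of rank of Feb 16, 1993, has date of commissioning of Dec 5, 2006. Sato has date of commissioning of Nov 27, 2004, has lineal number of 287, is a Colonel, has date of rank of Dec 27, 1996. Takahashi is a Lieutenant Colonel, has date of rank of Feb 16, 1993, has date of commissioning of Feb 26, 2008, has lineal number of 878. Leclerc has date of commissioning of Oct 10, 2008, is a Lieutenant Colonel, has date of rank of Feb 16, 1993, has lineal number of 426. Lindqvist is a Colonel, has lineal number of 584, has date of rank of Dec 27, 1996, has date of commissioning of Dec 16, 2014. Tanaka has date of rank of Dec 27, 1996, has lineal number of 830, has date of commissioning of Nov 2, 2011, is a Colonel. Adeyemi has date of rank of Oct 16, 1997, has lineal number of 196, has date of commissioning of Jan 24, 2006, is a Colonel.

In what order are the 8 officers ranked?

Adeyemi, Sato, Tanaka, Lindqvist, Marino, Takahashi, Leclerc, Nguyen

By date of rank (later first): Adeyemi (Oct 16, 1997); then Sato, Tanaka and Lindqvist (each Dec 27, 1996); then Marino, Takahashi, Leclerc and Nguyen (each Feb 16, 1993).
Sato, Tanaka and Lindqvist are each Colonel, so the next rule applies.
Among Sato, Tanaka and Lindqvist, by date of commissioning (earlier first): Sato (Nov 27, 2004) before Tanaka (Nov 2, 2011) before Lindqvist (Dec 16, 2014).
Marino, Takahashi, Leclerc and Nguyen are each Lieutenant Colonel, so the next rule applies.
Among Marino, Takahashi, Leclerc and Nguyen, by date of commissioning (earlier first): Marino (Dec 5, 2006) before Takahashi (Feb 26, 2008) before Leclerc (Oct 10, 2008) before Nguyen (Aug 1, 2009).
Full order: Adeyemi, Sato, Tanaka, Lindqvist, Marino, Takahashi, Leclerc, Nguyen.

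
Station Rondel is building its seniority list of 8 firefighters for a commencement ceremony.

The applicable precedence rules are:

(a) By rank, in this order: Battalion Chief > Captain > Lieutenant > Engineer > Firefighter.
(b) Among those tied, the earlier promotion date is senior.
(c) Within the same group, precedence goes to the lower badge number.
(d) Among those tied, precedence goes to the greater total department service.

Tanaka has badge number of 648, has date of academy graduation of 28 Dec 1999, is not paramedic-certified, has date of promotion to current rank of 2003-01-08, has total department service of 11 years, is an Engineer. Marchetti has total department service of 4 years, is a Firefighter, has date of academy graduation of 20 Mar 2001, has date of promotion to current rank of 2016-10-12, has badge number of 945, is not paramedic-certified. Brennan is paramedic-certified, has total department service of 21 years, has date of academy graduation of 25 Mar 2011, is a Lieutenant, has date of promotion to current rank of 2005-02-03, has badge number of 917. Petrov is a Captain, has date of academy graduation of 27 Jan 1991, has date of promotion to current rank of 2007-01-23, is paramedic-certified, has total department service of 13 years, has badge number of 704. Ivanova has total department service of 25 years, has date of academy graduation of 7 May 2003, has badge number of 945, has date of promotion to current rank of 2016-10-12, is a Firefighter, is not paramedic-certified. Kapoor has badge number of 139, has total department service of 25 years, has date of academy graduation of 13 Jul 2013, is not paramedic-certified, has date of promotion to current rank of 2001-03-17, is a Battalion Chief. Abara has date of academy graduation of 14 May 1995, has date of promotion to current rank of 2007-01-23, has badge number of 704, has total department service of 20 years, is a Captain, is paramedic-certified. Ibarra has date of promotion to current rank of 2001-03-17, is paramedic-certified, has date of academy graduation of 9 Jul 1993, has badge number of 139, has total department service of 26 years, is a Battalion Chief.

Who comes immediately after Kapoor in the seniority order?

By rank: Ibarra and Kapoor (Battalion Chief); then Abara and Petrov (Captain); then Brennan (Lieutenant); then Tanaka (Engineer); then Ivanova and Marchetti (Firefighter).
Ibarra and Kapoor both have date of promotion to current rank 2001-03-17, so the next rule applies.
Ibarra and Kapoor both have badge number 139, so the next rule applies.
Among Ibarra and Kapoor, by total department service (higher first): Ibarra (26 years) before Kapoor (25 years).
Abara and Petrov both have date of promotion to current rank 2007-01-23, so the next rule applies.
Abara and Petrov both have badge number 704, so the next rule applies.
Among Abara and Petrov, by total department service (higher first): Abara (20 years) before Petrov (13 years).
Ivanova and Marchetti both have date of promotion to current rank 2016-10-12, so the next rule applies.
Ivanova and Marchetti both have badge number 945, so the next rule applies.
Among Ivanova and Marchetti, by total department service (higher first): Ivanova (25 years) before Marchetti (4 years).
Order: Ibarra, Kapoor, Abara, Petrov, Brennan, Tanaka, Ivanova, Marchetti.

Abara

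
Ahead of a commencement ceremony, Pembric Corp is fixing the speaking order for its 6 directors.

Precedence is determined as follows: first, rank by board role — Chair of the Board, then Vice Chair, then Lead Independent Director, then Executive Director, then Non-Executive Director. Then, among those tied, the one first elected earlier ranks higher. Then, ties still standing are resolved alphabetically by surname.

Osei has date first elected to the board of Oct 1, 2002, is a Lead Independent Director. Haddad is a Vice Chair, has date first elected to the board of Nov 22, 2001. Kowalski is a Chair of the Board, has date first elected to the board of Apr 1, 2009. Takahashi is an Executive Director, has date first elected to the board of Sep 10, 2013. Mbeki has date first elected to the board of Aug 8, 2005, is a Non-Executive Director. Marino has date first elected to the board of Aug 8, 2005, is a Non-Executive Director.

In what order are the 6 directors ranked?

By board role: Kowalski (Chair of the Board); then Haddad (Vice Chair); then Osei (Lead Independent Director); then Takahashi (Executive Director); then Marino and Mbeki (Non-Executive Director).
Marino and Mbeki both have date first elected to the board Aug 8, 2005, so the next rule applies.
Among Marino and Mbeki, alphabetically by surname: Marino before Mbeki.
Full order: Kowalski, Haddad, Osei, Takahashi, Marino, Mbeki.

Kowalski, Haddad, Osei, Takahashi, Marino, Mbeki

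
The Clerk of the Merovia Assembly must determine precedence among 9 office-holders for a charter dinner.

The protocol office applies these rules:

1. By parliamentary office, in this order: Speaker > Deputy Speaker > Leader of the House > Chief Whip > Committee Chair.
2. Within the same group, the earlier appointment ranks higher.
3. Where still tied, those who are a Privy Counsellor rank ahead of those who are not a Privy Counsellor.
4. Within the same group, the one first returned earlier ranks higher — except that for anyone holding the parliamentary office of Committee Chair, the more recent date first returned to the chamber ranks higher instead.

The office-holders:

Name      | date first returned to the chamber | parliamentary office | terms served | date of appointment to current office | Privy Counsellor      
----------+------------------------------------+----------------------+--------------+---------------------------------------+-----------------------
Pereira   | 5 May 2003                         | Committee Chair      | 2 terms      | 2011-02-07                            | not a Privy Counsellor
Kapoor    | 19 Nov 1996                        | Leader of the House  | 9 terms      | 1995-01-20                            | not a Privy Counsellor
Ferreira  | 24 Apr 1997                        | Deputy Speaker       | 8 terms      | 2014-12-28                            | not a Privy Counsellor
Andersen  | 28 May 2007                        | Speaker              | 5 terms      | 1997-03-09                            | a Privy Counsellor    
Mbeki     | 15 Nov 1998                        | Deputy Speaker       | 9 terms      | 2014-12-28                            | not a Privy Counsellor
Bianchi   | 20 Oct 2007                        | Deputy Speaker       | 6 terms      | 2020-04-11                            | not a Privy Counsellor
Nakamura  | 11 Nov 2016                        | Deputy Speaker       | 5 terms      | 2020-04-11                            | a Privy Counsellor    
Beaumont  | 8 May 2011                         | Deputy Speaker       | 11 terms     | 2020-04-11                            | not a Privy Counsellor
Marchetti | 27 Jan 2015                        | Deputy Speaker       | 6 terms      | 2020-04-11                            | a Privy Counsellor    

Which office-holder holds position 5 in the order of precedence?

By parliamentary office: Andersen (Speaker); then Ferreira, Mbeki, Marchetti, Nakamura, Bianchi and Beaumont (Deputy Speaker); then Kapoor (Leader of the House); then Pereira (Committee Chair).
Among Ferreira, Mbeki, Marchetti, Nakamura, Bianchi and Beaumont, by date of appointment to current office (earlier first): Ferreira and Mbeki (2014-12-28) before Marchetti, Nakamura, Bianchi and Beaumont (2020-04-11).
Ferreira and Mbeki are each not a Privy Counsellor, so the next rule applies.
Among Ferreira and Mbeki, by date first returned to the chamber (earlier first): Ferreira (24 Apr 1997) before Mbeki (15 Nov 1998).
Among Marchetti, Nakamura, Bianchi and Beaumont, a Privy Counsellor before not a Privy Counsellor: Marchetti and Nakamura (a Privy Counsellor) before Bianchi and Beaumont (not a Privy Counsellor).
Among Marchetti and Nakamura, by date first returned to the chamber (earlier first): Marchetti (27 Jan 2015) before Nakamura (11 Nov 2016).
Among Bianchi and Beaumont, by date first returned to the chamber (earlier first): Bianchi (20 Oct 2007) before Beaumont (8 May 2011).
Order: Andersen, Ferreira, Mbeki, Marchetti, Nakamura, Bianchi, Beaumont, Kapoor, Pereira.

Nakamura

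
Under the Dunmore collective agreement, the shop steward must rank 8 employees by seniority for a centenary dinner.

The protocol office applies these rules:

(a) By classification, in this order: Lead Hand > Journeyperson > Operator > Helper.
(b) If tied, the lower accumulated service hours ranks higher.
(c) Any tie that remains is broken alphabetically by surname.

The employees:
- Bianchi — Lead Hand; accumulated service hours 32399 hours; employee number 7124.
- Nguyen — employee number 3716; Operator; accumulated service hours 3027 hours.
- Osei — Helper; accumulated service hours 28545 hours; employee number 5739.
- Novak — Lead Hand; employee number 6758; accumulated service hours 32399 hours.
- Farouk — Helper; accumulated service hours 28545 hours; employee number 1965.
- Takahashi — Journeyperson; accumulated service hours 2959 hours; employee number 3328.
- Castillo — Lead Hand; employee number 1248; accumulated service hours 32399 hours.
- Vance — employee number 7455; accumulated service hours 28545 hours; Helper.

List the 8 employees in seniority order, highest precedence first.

Bianchi, Castillo, Novak, Takahashi, Nguyen, Farouk, Osei, Vance

By classification: Bianchi, Castillo and Novak (Lead Hand); then Takahashi (Journeyperson); then Nguyen (Operator); then Farouk, Osei and Vance (Helper).
Bianchi, Castillo and Novak all have accumulated service hours 32399 hours, so the next rule applies.
Among Bianchi, Castillo and Novak, alphabetically by surname: Bianchi before Castillo before Novak.
Farouk, Osei and Vance all have accumulated service hours 28545 hours, so the next rule applies.
Among Farouk, Osei and Vance, alphabetically by surname: Farouk before Osei before Vance.
Full order: Bianchi, Castillo, Novak, Takahashi, Nguyen, Farouk, Osei, Vance.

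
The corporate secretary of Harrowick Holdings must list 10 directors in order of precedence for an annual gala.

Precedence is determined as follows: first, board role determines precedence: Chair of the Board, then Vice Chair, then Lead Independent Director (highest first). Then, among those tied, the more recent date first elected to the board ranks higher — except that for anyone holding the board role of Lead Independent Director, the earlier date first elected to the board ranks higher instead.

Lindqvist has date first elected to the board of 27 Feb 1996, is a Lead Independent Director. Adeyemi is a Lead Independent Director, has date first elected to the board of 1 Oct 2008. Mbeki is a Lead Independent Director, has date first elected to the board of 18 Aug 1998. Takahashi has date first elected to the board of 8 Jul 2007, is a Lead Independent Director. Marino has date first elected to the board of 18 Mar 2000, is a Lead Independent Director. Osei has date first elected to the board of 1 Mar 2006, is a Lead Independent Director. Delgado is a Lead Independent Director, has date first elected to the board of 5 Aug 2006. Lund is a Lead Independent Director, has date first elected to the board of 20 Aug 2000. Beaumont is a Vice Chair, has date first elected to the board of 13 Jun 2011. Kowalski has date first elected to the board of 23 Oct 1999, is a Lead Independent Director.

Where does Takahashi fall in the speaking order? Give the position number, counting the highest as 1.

9

By board role: Beaumont (Vice Chair); then Lindqvist, Mbeki, Kowalski, Marino, Lund, Osei, Delgado, Takahashi and Adeyemi (Lead Independent Director).
Among Lindqvist, Mbeki, Kowalski, Marino, Lund, Osei, Delgado, Takahashi and Adeyemi, by date first elected to the board (earlier first) (reversed rule for this group): Lindqvist (27 Feb 1996) before Mbeki (18 Aug 1998) before Kowalski (23 Oct 1999) before Marino (18 Mar 2000) before Lund (20 Aug 2000) before Osei (1 Mar 2006) before Delgado (5 Aug 2006) before Takahashi (8 Jul 2007) before Adeyemi (1 Oct 2008).
Order: Beaumont, Lindqvist, Mbeki, Kowalski, Marino, Lund, Osei, Delgado, Takahashi, Adeyemi. So position 9.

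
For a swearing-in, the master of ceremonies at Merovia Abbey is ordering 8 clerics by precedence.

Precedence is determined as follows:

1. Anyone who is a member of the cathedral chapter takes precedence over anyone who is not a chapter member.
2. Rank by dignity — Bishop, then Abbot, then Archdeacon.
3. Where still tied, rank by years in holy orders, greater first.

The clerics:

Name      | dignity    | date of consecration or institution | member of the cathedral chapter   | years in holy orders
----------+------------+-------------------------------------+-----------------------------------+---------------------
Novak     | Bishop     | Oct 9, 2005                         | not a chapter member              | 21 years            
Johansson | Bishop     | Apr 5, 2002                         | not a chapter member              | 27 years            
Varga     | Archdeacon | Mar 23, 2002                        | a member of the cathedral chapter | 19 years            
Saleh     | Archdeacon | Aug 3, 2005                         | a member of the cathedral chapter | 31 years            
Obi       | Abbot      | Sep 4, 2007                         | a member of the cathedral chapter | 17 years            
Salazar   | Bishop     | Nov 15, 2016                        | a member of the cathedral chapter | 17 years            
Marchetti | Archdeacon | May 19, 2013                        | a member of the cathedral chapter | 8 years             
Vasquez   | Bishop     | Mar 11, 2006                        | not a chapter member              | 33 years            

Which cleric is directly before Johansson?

By the first rule: Salazar, Obi, Saleh, Varga and Marchetti (each a member of the cathedral chapter); then Vasquez, Johansson and Novak (each not a chapter member).
Among Salazar, Obi, Saleh, Varga and Marchetti, by dignity: Salazar (Bishop) before Obi (Abbot) before Saleh, Varga and Marchetti (Archdeacon).
Among Saleh, Varga and Marchetti, by years in holy orders (higher first): Saleh (31 years) before Varga (19 years) before Marchetti (8 years).
Vasquez, Johansson and Novak are each Bishop, so the next rule applies.
Among Vasquez, Johansson and Novak, by years in holy orders (higher first): Vasquez (33 years) before Johansson (27 years) before Novak (21 years).
Order: Salazar, Obi, Saleh, Varga, Marchetti, Vasquez, Johansson, Novak.

Vasquez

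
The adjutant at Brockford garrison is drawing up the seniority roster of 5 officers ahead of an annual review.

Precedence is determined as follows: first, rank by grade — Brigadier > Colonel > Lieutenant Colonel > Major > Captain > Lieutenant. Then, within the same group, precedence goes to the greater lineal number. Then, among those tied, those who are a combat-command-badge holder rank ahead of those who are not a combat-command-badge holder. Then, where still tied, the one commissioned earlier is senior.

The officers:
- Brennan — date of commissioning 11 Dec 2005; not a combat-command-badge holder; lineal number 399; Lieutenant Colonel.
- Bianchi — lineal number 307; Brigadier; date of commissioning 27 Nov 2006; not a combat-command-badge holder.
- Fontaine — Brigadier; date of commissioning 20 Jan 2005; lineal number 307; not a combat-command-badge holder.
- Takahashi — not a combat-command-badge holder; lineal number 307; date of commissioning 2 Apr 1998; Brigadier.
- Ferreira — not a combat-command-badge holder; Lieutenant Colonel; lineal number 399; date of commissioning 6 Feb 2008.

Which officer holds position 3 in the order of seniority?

Bianchi

By grade: Takahashi, Fontaine and Bianchi (Brigadier); then Brennan and Ferreira (Lieutenant Colonel).
Takahashi, Fontaine and Bianchi all have lineal number 307, so the next rule applies.
Takahashi, Fontaine and Bianchi are each not a combat-command-badge holder, so the next rule applies.
Among Takahashi, Fontaine and Bianchi, by date of commissioning (earlier first): Takahashi (2 Apr 1998) before Fontaine (20 Jan 2005) before Bianchi (27 Nov 2006).
Brennan and Ferreira both have lineal number 399, so the next rule applies.
Brennan and Ferreira are each not a combat-command-badge holder, so the next rule applies.
Among Brennan and Ferreira, by date of commissioning (earlier first): Brennan (11 Dec 2005) before Ferreira (6 Feb 2008).
Order: Takahashi, Fontaine, Bianchi, Brennan, Ferreira.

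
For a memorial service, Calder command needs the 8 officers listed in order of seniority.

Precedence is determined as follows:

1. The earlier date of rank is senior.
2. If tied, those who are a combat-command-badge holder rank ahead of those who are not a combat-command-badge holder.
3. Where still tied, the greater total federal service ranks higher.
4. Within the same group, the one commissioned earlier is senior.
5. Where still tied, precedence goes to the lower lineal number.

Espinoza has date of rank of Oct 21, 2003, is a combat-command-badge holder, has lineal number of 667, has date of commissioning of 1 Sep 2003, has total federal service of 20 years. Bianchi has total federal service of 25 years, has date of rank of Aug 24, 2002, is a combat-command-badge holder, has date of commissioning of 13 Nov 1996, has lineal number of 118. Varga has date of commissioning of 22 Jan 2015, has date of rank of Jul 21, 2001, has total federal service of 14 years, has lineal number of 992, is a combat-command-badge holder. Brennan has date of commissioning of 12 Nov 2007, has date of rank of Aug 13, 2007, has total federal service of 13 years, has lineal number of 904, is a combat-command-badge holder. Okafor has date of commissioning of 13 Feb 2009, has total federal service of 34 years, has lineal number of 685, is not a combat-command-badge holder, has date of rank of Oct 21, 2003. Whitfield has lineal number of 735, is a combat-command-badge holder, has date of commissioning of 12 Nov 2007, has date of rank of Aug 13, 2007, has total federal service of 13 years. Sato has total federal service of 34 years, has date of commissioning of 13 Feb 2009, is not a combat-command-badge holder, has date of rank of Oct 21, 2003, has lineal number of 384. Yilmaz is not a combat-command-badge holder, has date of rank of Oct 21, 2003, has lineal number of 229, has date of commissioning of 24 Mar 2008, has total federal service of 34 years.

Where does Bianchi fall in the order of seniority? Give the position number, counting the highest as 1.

By date of rank (earlier first): Varga (Jul 21, 2001); then Bianchi (Aug 24, 2002); then Espinoza, Yilmaz, Sato and Okafor (each Oct 21, 2003); then Whitfield and Brennan (both Aug 13, 2007).
Among Espinoza, Yilmaz, Sato and Okafor, a combat-command-badge holder before not a combat-command-badge holder: Espinoza (a combat-command-badge holder) before Yilmaz, Sato and Okafor (not a combat-command-badge holder).
Yilmaz, Sato and Okafor all have total federal service 34 years, so the next rule applies.
Among Yilmaz, Sato and Okafor, by date of commissioning (earlier first): Yilmaz (24 Mar 2008) before Sato and Okafor (13 Feb 2009).
Among Sato and Okafor, by lineal number (lower first): Sato (384) before Okafor (685).
Whitfield and Brennan are each a combat-command-badge holder, so the next rule applies.
Whitfield and Brennan both have total federal service 13 years, so the next rule applies.
Whitfield and Brennan both have date of commissioning 12 Nov 2007, so the next rule applies.
Among Whitfield and Brennan, by lineal number (lower first): Whitfield (735) before Brennan (904).
Order: Varga, Bianchi, Espinoza, Yilmaz, Sato, Okafor, Whitfield, Brennan. So position 2.

2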